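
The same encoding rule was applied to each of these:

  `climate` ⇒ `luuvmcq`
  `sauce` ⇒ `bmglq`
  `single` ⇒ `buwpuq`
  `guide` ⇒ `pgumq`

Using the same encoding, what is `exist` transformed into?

qgubc

The shift depends on letter class: consonant c→l is +9, but vowel i→u is +12. The rule splits by letter class: vowels +12, consonants +9.
For exist: e(vowel)+12=q, x(cons)+9=g, i(vowel)+12=u, s(cons)+9=b, t(cons)+9=c.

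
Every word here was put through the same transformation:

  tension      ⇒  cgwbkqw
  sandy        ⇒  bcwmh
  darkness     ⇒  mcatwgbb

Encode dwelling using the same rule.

The shift depends on letter class: consonant t→c is +9, but vowel e→g is +2. Two shifts are in play — +2 for a/e/i/o/u, +9 for every other letter.
On dwelling: d(cons)+9=m, w(cons)+9=f, e(vowel)+2=g, l(cons)+9=u, l(cons)+9=u, i(vowel)+2=k, n(cons)+9=w, g(cons)+9=p.

mfguukwp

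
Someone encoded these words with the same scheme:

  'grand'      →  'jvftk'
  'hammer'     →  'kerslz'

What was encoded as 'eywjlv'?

In grand: g→j is +3, r→v is +4, a→f is +5, n→t is +6 — the shift increases by 1 each position. Each letter shifts forward by (position + 3), i.e. 3, 4, 5, … — the shift grows by one for each successive letter.
Undoing it on eywjlv: e−3=b, y−4=u, w−5=r, j−6=d, l−7=e, v−8=n.

burden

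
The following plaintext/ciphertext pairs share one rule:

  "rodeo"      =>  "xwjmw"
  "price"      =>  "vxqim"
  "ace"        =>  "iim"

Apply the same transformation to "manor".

sitwx

The shift depends on letter class: consonant r→x is +6, but vowel o→w is +8. Vowels shift forward by 8 and consonants shift forward by 6.
On manor: m(cons)+6=s, a(vowel)+8=i, n(cons)+6=t, o(vowel)+8=w, r(cons)+6=x.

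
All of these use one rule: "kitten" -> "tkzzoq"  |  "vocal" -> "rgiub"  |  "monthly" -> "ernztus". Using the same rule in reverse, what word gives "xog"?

air

The output letters match the input read backwards, each shifted +6: kitten reversed is nettik. The word is reversed, then every letter is shifted forward by 6.
Reversing it on xog: shift back: x−6=r, o−6=i, g−6=a → ria; then reverse → air.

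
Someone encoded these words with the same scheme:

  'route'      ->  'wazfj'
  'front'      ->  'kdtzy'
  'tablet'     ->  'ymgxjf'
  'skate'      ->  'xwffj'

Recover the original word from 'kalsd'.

It's a Vigenère-style cipher with numeric key [5,12]: position i shifts by key[i mod 2].
Decoding kalsd: k−5=f, a−12=o, l−5=g, s−12=g, d−5=y.

foggy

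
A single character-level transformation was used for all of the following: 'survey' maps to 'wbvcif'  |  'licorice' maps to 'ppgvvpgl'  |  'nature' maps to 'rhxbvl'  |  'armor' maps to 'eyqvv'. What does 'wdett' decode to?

swamp

Shifts by position in survey: pos 0: s→w (+4), pos 1: u→b (+7), pos 2: r→v (+4), pos 3: v→c (+7) — repeating every 2. It's a Vigenère-style cipher with numeric key [4,7]: position i shifts by key[i mod 2].
Decoding wdett: w−4=s, d−7=w, e−4=a, t−7=m, t−4=p.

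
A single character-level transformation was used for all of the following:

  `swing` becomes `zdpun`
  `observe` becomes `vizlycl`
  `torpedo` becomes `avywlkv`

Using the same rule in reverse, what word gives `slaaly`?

letter

Compare letters: s→z is +7, w→d is +7, i→p is +7 — a constant shift. It's a constant shift of +7 (ROT7).
Reversing it on slaaly: s−7=l, l−7=e, a−7=t, a−7=t, l−7=e, y−7=r.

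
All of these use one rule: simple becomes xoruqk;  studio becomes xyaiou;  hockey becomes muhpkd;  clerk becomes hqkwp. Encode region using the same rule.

wklous

The shift depends on letter class: consonant s→x is +5, but vowel i→o is +6. Vowels shift forward by 6 and consonants shift forward by 5.
Applying it to region: r(cons)+5=w, e(vowel)+6=k, g(cons)+5=l, i(vowel)+6=o, o(vowel)+6=u, n(cons)+5=s.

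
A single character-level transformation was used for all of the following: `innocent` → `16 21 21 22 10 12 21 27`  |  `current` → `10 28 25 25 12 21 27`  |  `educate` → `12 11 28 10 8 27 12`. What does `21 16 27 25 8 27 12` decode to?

nitrate

i is letter #9 and maps to 16: an offset of 7. Each letter is replaced by its alphabet position (a=1..z=26) + 7.
Decoding 21 16 27 25 8 27 12: 21→(21−7)÷1=14=n, 16→(16−7)÷1=9=i, 27→(27−7)÷1=20=t, 25→(25−7)÷1=18=r, 8→(8−7)÷1=1=a, 27→(27−7)÷1=20=t, 12→(12−7)÷1=5=e.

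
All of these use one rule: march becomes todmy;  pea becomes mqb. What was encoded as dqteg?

The output letters match the input read backwards, each shifted +12: march reversed is hcram. Two steps: reverse the string, then apply a Caesar shift of +12.
Undoing it on dqteg: shift back: d−12=r, q−12=e, t−12=h, e−12=s, g−12=u → rehsu; then reverse → usher.

usher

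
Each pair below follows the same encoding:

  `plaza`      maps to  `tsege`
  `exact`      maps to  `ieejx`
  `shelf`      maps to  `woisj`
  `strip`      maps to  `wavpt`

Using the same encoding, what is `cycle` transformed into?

Shifts by position in plaza: pos 0: p→t (+4), pos 1: l→s (+7), pos 2: a→e (+4), pos 3: z→g (+7) — repeating every 2. A repeating key of period 2 is used — shifts +4, +7 over and over.
For cycle: c+4=g, y+7=f, c+4=g, l+7=s, e+4=i.

gfgsi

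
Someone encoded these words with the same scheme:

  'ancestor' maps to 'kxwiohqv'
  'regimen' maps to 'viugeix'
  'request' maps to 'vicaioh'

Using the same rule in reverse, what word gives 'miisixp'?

weekend

a(0)→k(10) and n(13)→x(23) fit y≡19x+10 (mod 26); the inverse of 19 mod 26 is 11. This is an affine cipher: with a=0,…,z=25, each position x becomes (19x+10) mod 26.
Decoding miisixp: m(12)→11·(12−10)≡22=w; i(8)→11·(8−10)≡4=e; i(8)→11·(8−10)≡4=e; s(18)→11·(18−10)≡10=k; i(8)→11·(8−10)≡4=e; x(23)→11·(23−10)≡13=n; p(15)→11·(15−10)≡3=d (all mod 26).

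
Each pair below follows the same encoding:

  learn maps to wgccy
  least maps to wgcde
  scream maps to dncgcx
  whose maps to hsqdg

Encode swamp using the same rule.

Two shifts are in play — +2 for a/e/i/o/u, +11 for every other letter.
For swamp: s(cons)+11=d, w(cons)+11=h, a(vowel)+2=c, m(cons)+11=x, p(cons)+11=a.

dhcxa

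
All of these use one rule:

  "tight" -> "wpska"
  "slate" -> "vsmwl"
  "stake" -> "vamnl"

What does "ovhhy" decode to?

It's a Vigenère-style cipher with numeric key [3,7,12]: position i shifts by key[i mod 3].
Undoing it on ovhhy: o−3=l, v−7=o, h−12=v, h−3=e, y−7=r.

lover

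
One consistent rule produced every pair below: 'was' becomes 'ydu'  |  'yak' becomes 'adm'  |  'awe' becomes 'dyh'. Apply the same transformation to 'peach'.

rhdej

The shift depends on letter class: consonant w→y is +2, but vowel a→d is +3. Two shifts are in play — +3 for a/e/i/o/u, +2 for every other letter.
For peach: p(cons)+2=r, e(vowel)+3=h, a(vowel)+3=d, c(cons)+2=e, h(cons)+2=j.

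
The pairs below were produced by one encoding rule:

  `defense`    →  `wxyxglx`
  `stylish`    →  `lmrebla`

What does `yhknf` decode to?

forum

Compare letters: d→w is +19, e→x is +19, f→y is +19 — a constant shift. Every letter moves 19 places later in the alphabet, wrapping around z→a.
Undoing it on yhknf: y−19=f, h−19=o, k−19=r, n−19=u, f−19=m.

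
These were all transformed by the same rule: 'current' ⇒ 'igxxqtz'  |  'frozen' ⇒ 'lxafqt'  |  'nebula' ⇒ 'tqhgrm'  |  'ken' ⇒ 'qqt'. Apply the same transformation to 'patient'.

The rule splits by letter class: vowels +12, consonants +6.
Applying it to patient: p(cons)+6=v, a(vowel)+12=m, t(cons)+6=z, i(vowel)+12=u, e(vowel)+12=q, n(cons)+6=t, t(cons)+6=z.

vmzuqtz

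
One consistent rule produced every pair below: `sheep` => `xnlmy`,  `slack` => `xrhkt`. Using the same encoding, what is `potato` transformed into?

uuaicy

Letter i (0-indexed) is shifted by i+5, so successive shifts are 5, 6, 7, ….
Applying it to potato: p+5=u, o+6=u, t+7=a, a+8=i, t+9=c, o+10=y.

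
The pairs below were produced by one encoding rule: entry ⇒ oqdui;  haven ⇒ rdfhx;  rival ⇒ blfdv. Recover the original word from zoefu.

Shifts by position in entry: pos 0: e→o (+10), pos 1: n→q (+3), pos 2: t→d (+10), pos 3: r→u (+3) — repeating every 2. A repeating key of period 2 is used — shifts +10, +3 over and over.
Undoing it on zoefu: z−10=p, o−3=l, e−10=u, f−3=c, u−10=k.

pluck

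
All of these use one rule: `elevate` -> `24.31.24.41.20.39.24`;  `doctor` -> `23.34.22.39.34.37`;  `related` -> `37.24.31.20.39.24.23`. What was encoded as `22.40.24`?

cue

The number is (letter's place in the alphabet, a=1) + 19.
Undoing it on 22.40.24: 22→(22−19)÷1=3=c, 40→(40−19)÷1=21=u, 24→(24−19)÷1=5=e.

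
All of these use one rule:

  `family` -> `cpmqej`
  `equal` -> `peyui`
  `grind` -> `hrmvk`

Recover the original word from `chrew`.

The output letters match the input read backwards, each shifted +4: family reversed is ylimaf. The word is reversed, then every letter is shifted forward by 4.
Undoing it on chrew: shift back: c−4=y, h−4=d, r−4=n, e−4=a, w−4=s → ydnas; then reverse → sandy.

sandy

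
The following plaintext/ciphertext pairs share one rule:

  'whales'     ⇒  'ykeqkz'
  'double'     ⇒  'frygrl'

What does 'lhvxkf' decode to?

jersey

In whales: w→y is +2, h→k is +3, a→e is +4, l→q is +5 — the shift increases by 1 each position. Letter i (0-indexed) is shifted by i+2, so successive shifts are 2, 3, 4, ….
Reversing it on lhvxkf: l−2=j, h−3=e, v−4=r, x−5=s, k−6=e, f−7=y.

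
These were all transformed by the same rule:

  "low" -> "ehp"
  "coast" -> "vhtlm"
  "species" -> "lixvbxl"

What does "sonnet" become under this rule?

lhggxm

Compare letters: l→e is +19, o→h is +19, w→p is +19 — a constant shift. It's a constant shift of +19 (ROT19).
For sonnet: s+19=l, o+19=h, n+19=g, n+19=g, e+19=x, t+19=m.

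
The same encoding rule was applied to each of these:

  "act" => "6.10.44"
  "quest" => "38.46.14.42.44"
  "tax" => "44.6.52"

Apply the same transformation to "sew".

42.14.50

a(#1)→6 and c(#3)→10: differences scale by 2, so n = 2·pos + 4. With a=1..z=26, the number is 2·pos + 4.
For sew: s=19→42, e=5→14, w=23→50.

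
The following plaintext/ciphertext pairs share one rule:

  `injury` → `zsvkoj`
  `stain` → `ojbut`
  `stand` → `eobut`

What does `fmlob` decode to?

Two steps: reverse the string, then apply a Caesar shift of +1.
Undoing it on fmlob: shift back: f−1=e, m−1=l, l−1=k, o−1=n, b−1=a → elkna; then reverse → ankle.

ankle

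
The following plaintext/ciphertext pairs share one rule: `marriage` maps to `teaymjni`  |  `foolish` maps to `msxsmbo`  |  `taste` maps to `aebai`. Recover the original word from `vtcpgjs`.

optical

Shifts by position in marriage: pos 0: m→t (+7), pos 1: a→e (+4), pos 2: r→a (+9), pos 3: r→y (+7), pos 4: i→m (+4), pos 5: a→j (+9) — repeating every 3. A repeating key of period 3 is used — shifts +7, +4, +9 over and over.
Undoing it on vtcpgjs: v−7=o, t−4=p, c−9=t, p−7=i, g−4=c, j−9=a, s−7=l.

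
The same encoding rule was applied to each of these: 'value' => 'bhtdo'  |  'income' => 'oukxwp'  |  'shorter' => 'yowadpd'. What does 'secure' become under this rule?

In value: v→b is +6, a→h is +7, l→t is +8, u→d is +9 — the shift increases by 1 each position. The shift increases by 1 at each position, starting from +6: 6, 7, 8, ….
Applying it to secure: s+6=y, e+7=l, c+8=k, u+9=d, r+10=b, e+11=p.

ylkdbp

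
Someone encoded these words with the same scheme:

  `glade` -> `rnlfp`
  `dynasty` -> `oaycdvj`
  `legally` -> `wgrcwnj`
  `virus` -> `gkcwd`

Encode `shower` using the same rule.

Shifts by position in glade: pos 0: g→r (+11), pos 1: l→n (+2), pos 2: a→l (+11), pos 3: d→f (+2) — repeating every 2. The shifts repeat in a cycle of length 2: positions 0,1,… shift by +11, +2, then the pattern repeats.
For shower: s+11=d, h+2=j, o+11=z, w+2=y, e+11=p, r+2=t.

djzypt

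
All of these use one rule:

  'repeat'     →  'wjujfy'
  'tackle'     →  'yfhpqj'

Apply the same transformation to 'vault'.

afzqy

Compare letters: r→w is +5, e→j is +5, p→u is +5 — a constant shift. Each letter is shifted forward by 5 in the alphabet (a Caesar shift of +5).
Applying it to vault: v+5=a, a+5=f, u+5=z, l+5=q, t+5=y.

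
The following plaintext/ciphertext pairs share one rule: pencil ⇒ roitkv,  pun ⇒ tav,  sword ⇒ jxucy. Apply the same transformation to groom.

suuxm

The output letters match the input read backwards, each shifted +6: pencil reversed is licnep. Two steps: reverse the string, then apply a Caesar shift of +6.
On groom: reverse → moorg; then shift: m+6=s, o+6=u, o+6=u, r+6=x, g+6=m.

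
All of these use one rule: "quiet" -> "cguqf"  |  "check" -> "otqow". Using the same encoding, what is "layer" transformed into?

xmkqd

Compare letters: q→c is +12, u→g is +12, i→u is +12 — a constant shift. Every letter moves 12 places later in the alphabet, wrapping around z→a.
Applying it to layer: l+12=x, a+12=m, y+12=k, e+12=q, r+12=d.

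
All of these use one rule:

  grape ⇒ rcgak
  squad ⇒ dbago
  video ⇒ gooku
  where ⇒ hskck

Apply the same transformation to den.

oky

The shift depends on letter class: consonant g→r is +11, but vowel a→g is +6. Two shifts are in play — +6 for a/e/i/o/u, +11 for every other letter.
Applying it to den: d(cons)+11=o, e(vowel)+6=k, n(cons)+11=y.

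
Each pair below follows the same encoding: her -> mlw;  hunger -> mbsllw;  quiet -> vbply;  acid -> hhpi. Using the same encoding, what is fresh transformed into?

The shift depends on letter class: consonant h→m is +5, but vowel e→l is +7. The rule splits by letter class: vowels +7, consonants +5.
For fresh: f(cons)+5=k, r(cons)+5=w, e(vowel)+7=l, s(cons)+5=x, h(cons)+5=m.

kwlxm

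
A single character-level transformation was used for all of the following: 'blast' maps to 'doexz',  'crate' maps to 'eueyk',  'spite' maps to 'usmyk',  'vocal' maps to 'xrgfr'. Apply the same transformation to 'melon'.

In blast: b→d is +2, l→o is +3, a→e is +4, s→x is +5 — the shift increases by 1 each position. The shift increases by 1 at each position, starting from +2: 2, 3, 4, ….
On melon: m+2=o, e+3=h, l+4=p, o+5=t, n+6=t.

ohptt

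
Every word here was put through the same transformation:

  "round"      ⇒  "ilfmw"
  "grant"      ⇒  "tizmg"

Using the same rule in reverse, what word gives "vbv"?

Letters are reflected about the middle of the alphabet (position → 25−position): Atbash.
Reversing it on vbv: v↔e, b↔y, v↔e.

eye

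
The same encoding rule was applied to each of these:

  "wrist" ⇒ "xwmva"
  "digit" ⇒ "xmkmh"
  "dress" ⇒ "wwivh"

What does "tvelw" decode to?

sharp

The output letters match the input read backwards, each shifted +4: wrist reversed is tsirw. The word is reversed, then every letter is shifted forward by 4.
Undoing it on tvelw: shift back: t−4=p, v−4=r, e−4=a, l−4=h, w−4=s → prahs; then reverse → sharp.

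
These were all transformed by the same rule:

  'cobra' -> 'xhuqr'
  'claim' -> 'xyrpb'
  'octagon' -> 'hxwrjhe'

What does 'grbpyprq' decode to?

This is an affine cipher: with a=0,…,z=25, each position x becomes (3x+17) mod 26.
Decoding grbpyprq: g(6)→9·(6−17)≡5=f; r(17)→9·(17−17)≡0=a; b(1)→9·(1−17)≡12=m; p(15)→9·(15−17)≡8=i; y(24)→9·(24−17)≡11=l; p(15)→9·(15−17)≡8=i; r(17)→9·(17−17)≡0=a; q(16)→9·(16−17)≡17=r (all mod 26).

familiar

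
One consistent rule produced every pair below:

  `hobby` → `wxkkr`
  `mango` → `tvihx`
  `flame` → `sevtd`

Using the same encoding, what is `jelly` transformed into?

Treating letters as 0–25, the rule is x ↦ 15x + 21 (mod 26).
For jelly: j(9)→15·9+21≡0=a; e(4)→15·4+21≡3=d; l(11)→15·11+21≡4=e; l(11)→15·11+21≡4=e; y(24)→15·24+21≡17=r (all mod 26).

adeer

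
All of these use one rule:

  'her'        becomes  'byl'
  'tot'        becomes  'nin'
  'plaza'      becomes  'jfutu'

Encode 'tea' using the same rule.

Compare letters: h→b is +20, e→y is +20, r→l is +20 — a constant shift. Each letter is shifted forward by 20 in the alphabet (a Caesar shift of +20).
On tea: t+20=n, e+20=y, a+20=u.

nyu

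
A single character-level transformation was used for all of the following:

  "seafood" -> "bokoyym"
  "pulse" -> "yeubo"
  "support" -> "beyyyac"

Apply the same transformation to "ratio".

akcsy

Vowels shift forward by 10 and consonants shift forward by 9.
On ratio: r(cons)+9=a, a(vowel)+10=k, t(cons)+9=c, i(vowel)+10=s, o(vowel)+10=y.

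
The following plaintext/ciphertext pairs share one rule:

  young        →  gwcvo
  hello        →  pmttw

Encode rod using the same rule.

zwl

Compare letters: y→g is +8, o→w is +8, u→c is +8 — a constant shift. This is a Caesar cipher with shift 8.
On rod: r+8=z, o+8=w, d+8=l.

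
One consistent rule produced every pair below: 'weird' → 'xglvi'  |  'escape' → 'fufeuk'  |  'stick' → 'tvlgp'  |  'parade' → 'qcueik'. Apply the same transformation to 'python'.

qawltt

In weird: w→x is +1, e→g is +2, i→l is +3, r→v is +4 — the shift increases by 1 each position. Each letter shifts forward by (position + 1), i.e. 1, 2, 3, … — the shift grows by one for each successive letter.
For python: p+1=q, y+2=a, t+3=w, h+4=l, o+5=t, n+6=t.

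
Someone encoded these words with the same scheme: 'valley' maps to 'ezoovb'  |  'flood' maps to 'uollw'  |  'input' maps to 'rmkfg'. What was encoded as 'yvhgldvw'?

Each pair mirrors across the alphabet (v↔e, a↔z, l↔o): positions sum to 25. This is the alphabet-reversal cipher (Atbash): a becomes z, b becomes y, etc.
Decoding yvhgldvw: y↔b, v↔e, h↔s, g↔t, l↔o, d↔w, v↔e, w↔d.

bestowed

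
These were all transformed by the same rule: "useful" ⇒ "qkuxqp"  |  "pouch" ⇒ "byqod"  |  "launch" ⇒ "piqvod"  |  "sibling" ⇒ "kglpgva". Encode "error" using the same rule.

u(20)→q(16) and s(18)→k(10) fit y≡3x+8 (mod 26); the inverse of 3 mod 26 is 9. Each letter's alphabet position (a=0..z=25) is mapped through 3·x+8 mod 26 — an affine cipher.
On error: e(4)→3·4+8≡20=u; r(17)→3·17+8≡7=h; r(17)→3·17+8≡7=h; o(14)→3·14+8≡24=y; r(17)→3·17+8≡7=h (all mod 26).

uhhyh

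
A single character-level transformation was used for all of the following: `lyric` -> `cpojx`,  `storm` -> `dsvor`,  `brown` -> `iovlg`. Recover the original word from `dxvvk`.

scoop

l(11)→c(2) and y(24)→p(15) fit y≡15x+19 (mod 26); the inverse of 15 mod 26 is 7. Each letter's alphabet position (a=0..z=25) is mapped through 15·x+19 mod 26 — an affine cipher.
Decoding dxvvk: d(3)→7·(3−19)≡18=s; x(23)→7·(23−19)≡2=c; v(21)→7·(21−19)≡14=o; v(21)→7·(21−19)≡14=o; k(10)→7·(10−19)≡15=p (all mod 26).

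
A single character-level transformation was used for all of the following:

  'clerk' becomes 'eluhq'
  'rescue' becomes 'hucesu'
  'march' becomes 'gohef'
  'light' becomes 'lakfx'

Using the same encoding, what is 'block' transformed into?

jlweq

This is an affine cipher: with a=0,…,z=25, each position x becomes (21x+14) mod 26.
On block: b(1)→21·1+14≡9=j; l(11)→21·11+14≡11=l; o(14)→21·14+14≡22=w; c(2)→21·2+14≡4=e; k(10)→21·10+14≡16=q (all mod 26).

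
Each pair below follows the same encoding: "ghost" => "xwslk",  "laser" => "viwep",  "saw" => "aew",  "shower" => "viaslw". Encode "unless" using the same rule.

The output letters match the input read backwards, each shifted +4: ghost reversed is tsohg. Two steps: reverse the string, then apply a Caesar shift of +4.
For unless: reverse → sselnu; then shift: s+4=w, s+4=w, e+4=i, l+4=p, n+4=r, u+4=y.

wwipry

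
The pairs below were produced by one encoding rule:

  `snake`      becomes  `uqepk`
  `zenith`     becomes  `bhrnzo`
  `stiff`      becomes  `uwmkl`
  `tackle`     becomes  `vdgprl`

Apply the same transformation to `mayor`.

odctx

In snake: s→u is +2, n→q is +3, a→e is +4, k→p is +5 — the shift increases by 1 each position. Letter i (0-indexed) is shifted by i+2, so successive shifts are 2, 3, 4, ….
On mayor: m+2=o, a+3=d, y+4=c, o+5=t, r+6=x.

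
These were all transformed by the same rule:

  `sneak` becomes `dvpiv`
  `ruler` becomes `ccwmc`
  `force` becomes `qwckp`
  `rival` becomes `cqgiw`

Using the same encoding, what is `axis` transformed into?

Shifts by position in sneak: pos 0: s→d (+11), pos 1: n→v (+8), pos 2: e→p (+11), pos 3: a→i (+8) — repeating every 2. It's a Vigenère-style cipher with numeric key [11,8]: position i shifts by key[i mod 2].
On axis: a+11=l, x+8=f, i+11=t, s+8=a.

lfta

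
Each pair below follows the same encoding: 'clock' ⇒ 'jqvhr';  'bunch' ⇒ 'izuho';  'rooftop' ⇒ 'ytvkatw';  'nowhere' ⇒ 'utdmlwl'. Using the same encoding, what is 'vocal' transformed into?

A repeating key of period 2 is used — shifts +7, +5 over and over.
For vocal: v+7=c, o+5=t, c+7=j, a+5=f, l+7=s.

ctjfs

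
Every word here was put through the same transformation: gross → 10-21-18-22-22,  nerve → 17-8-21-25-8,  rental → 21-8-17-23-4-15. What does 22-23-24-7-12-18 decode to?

g is letter #7 and maps to 10: an offset of 3. The number is (letter's place in the alphabet, a=1) + 3.
Decoding 22-23-24-7-12-18: 22→(22−3)÷1=19=s, 23→(23−3)÷1=20=t, 24→(24−3)÷1=21=u, 7→(7−3)÷1=4=d, 12→(12−3)÷1=9=i, 18→(18−3)÷1=15=o.

studio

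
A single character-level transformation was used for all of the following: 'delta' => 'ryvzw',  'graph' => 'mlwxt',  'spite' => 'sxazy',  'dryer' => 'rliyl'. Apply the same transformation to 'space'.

Each letter's alphabet position (a=0..z=25) is mapped through 7·x+22 mod 26 — an affine cipher.
On space: s(18)→7·18+22≡18=s; p(15)→7·15+22≡23=x; a(0)→7·0+22≡22=w; c(2)→7·2+22≡10=k; e(4)→7·4+22≡24=y (all mod 26).

sxwky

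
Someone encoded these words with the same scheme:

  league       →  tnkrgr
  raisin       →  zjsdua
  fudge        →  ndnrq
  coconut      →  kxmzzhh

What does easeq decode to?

In league: l→t is +8, e→n is +9, a→k is +10, g→r is +11 — the shift increases by 1 each position. The shift increases by 1 at each position, starting from +8: 8, 9, 10, ….
Decoding easeq: e−8=w, a−9=r, s−10=i, e−11=t, q−12=e.

write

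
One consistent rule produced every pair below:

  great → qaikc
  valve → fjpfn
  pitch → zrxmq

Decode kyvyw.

apron

The shifts repeat in a cycle of length 3: positions 0,1,… shift by +10, +9, +4, then the pattern repeats.
Undoing it on kyvyw: k−10=a, y−9=p, v−4=r, y−10=o, w−9=n.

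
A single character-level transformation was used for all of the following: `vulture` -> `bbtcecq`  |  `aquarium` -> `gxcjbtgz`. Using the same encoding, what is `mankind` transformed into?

In vulture: v→b is +6, u→b is +7, l→t is +8, t→c is +9 — the shift increases by 1 each position. The shift increases by 1 at each position, starting from +6: 6, 7, 8, ….
Applying it to mankind: m+6=s, a+7=h, n+8=v, k+9=t, i+10=s, n+11=y, d+12=p.

shvtsyp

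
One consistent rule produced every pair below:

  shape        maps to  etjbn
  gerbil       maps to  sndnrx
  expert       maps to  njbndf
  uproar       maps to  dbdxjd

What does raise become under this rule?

djren

Two shifts are in play — +9 for a/e/i/o/u, +12 for every other letter.
On raise: r(cons)+12=d, a(vowel)+9=j, i(vowel)+9=r, s(cons)+12=e, e(vowel)+9=n.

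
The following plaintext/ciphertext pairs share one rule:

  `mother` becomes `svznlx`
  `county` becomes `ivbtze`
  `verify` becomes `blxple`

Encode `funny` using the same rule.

lbtte

Two shifts are in play — +7 for a/e/i/o/u, +6 for every other letter.
For funny: f(cons)+6=l, u(vowel)+7=b, n(cons)+6=t, n(cons)+6=t, y(cons)+6=e.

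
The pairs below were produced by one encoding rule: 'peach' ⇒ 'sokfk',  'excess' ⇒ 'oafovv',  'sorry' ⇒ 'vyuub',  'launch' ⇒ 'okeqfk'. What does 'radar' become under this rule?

The shift depends on letter class: consonant p→s is +3, but vowel e→o is +10. Two shifts are in play — +10 for a/e/i/o/u, +3 for every other letter.
For radar: r(cons)+3=u, a(vowel)+10=k, d(cons)+3=g, a(vowel)+10=k, r(cons)+3=u.

ukgku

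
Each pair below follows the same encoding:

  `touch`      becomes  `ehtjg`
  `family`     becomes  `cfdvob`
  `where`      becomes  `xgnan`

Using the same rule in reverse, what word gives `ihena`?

voter

t(19)→e(4) and o(14)→h(7) fit y≡15x+5 (mod 26); the inverse of 15 mod 26 is 7. Treating letters as 0–25, the rule is x ↦ 15x + 5 (mod 26).
Decoding ihena: i(8)→7·(8−5)≡21=v; h(7)→7·(7−5)≡14=o; e(4)→7·(4−5)≡19=t; n(13)→7·(13−5)≡4=e; a(0)→7·(0−5)≡17=r (all mod 26).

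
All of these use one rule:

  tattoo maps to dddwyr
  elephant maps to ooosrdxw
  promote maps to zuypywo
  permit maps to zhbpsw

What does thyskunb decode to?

Shifts by position in tattoo: pos 0: t→d (+10), pos 1: a→d (+3), pos 2: t→d (+10), pos 3: t→w (+3) — repeating every 2. A repeating key of period 2 is used — shifts +10, +3 over and over.
Reversing it on thyskunb: t−10=j, h−3=e, y−10=o, s−3=p, k−10=a, u−3=r, n−10=d, b−3=y.

jeopardy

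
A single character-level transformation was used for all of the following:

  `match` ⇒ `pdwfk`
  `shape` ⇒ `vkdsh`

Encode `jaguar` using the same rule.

Each letter is shifted forward by 3 in the alphabet (a Caesar shift of +3).
Applying it to jaguar: j+3=m, a+3=d, g+3=j, u+3=x, a+3=d, r+3=u.

mdjxdu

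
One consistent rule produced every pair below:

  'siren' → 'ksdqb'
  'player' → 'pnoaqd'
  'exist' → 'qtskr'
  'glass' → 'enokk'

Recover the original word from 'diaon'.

royal

s(18)→k(10) and i(8)→s(18) fit y≡7x+14 (mod 26); the inverse of 7 mod 26 is 15. Each letter's alphabet position (a=0..z=25) is mapped through 7·x+14 mod 26 — an affine cipher.
Reversing it on diaon: d(3)→15·(3−14)≡17=r; i(8)→15·(8−14)≡14=o; a(0)→15·(0−14)≡24=y; o(14)→15·(14−14)≡0=a; n(13)→15·(13−14)≡11=l (all mod 26).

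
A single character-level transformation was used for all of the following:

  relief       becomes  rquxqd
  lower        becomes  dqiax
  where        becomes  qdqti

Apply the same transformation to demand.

pzmyqp

The output letters match the input read backwards, each shifted +12: relief reversed is feiler. Read the word backwards and shift each letter +12.
For demand: reverse → dnamed; then shift: d+12=p, n+12=z, a+12=m, m+12=y, e+12=q, d+12=p.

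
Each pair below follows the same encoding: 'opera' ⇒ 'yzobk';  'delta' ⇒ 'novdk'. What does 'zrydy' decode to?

It's a constant shift of +10 (ROT10).
Decoding zrydy: z−10=p, r−10=h, y−10=o, d−10=t, y−10=o.

photo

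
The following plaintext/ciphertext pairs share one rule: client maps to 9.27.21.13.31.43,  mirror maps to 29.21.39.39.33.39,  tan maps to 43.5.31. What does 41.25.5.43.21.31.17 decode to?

c(#3)→9 and l(#12)→27: differences scale by 2, so n = 2·pos + 3. The formula is n = 2×(alphabet index, a=1) + 3.
Reversing it on 41.25.5.43.21.31.17: 41→(41−3)÷2=19=s, 25→(25−3)÷2=11=k, 5→(5−3)÷2=1=a, 43→(43−3)÷2=20=t, 21→(21−3)÷2=9=i, 31→(31−3)÷2=14=n, 17→(17−3)÷2=7=g.

skating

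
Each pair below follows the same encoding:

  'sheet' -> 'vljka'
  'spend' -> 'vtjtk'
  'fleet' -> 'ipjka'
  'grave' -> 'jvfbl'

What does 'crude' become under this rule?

fvzjl

In sheet: s→v is +3, h→l is +4, e→j is +5, e→k is +6 — the shift increases by 1 each position. The shift increases by 1 at each position, starting from +3: 3, 4, 5, ….
On crude: c+3=f, r+4=v, u+5=z, d+6=j, e+7=l.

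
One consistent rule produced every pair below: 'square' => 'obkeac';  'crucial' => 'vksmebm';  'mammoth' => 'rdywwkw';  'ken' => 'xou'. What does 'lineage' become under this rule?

oqkoxsv

The output letters match the input read backwards, each shifted +10: square reversed is erauqs. Two steps: reverse the string, then apply a Caesar shift of +10.
Applying it to lineage: reverse → egaenil; then shift: e+10=o, g+10=q, a+10=k, e+10=o, n+10=x, i+10=s, l+10=v.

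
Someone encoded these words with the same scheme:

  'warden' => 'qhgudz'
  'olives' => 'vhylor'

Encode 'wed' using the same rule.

ghz

Two steps: reverse the string, then apply a Caesar shift of +3.
On wed: reverse → dew; then shift: d+3=g, e+3=h, w+3=z.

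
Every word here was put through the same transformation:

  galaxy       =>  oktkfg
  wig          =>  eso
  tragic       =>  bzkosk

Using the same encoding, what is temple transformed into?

bouxto

The shift depends on letter class: consonant g→o is +8, but vowel a→k is +10. The rule splits by letter class: vowels +10, consonants +8.
On temple: t(cons)+8=b, e(vowel)+10=o, m(cons)+8=u, p(cons)+8=x, l(cons)+8=t, e(vowel)+10=o.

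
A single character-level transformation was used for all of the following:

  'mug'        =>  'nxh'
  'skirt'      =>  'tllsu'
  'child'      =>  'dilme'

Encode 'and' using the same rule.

doe

The shift depends on letter class: consonant m→n is +1, but vowel u→x is +3. Vowels shift forward by 3 and consonants shift forward by 1.
On and: a(vowel)+3=d, n(cons)+1=o, d(cons)+1=e.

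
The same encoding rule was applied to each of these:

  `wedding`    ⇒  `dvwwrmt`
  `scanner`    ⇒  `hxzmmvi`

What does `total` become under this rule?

glgzo

Each pair mirrors across the alphabet (w↔d, e↔v, d↔w): positions sum to 25. Each letter is replaced by its mirror in the alphabet: a↔z, b↔y, c↔x, and so on (the Atbash cipher).
Applying it to total: t↔g, o↔l, t↔g, a↔z, l↔o.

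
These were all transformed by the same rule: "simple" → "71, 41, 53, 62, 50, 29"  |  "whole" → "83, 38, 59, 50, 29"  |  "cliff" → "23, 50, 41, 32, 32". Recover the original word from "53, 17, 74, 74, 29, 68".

matter

s(#19)→71 and i(#9)→41: differences scale by 3, so n = 3·pos + 14. The formula is n = 3×(alphabet index, a=1) + 14.
Undoing it on 53, 17, 74, 74, 29, 68: 53→(53−14)÷3=13=m, 17→(17−14)÷3=1=a, 74→(74−14)÷3=20=t, 74→(74−14)÷3=20=t, 29→(29−14)÷3=5=e, 68→(68−14)÷3=18=r.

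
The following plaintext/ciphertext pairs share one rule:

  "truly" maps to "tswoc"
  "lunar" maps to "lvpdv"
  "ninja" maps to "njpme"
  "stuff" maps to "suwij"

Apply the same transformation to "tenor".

tfprv

In truly: t→t is +0, r→s is +1, u→w is +2, l→o is +3 — the shift increases by 1 each position. Each letter shifts forward by its position index (0, 1, 2, …) — the shift grows by one for each successive letter.
On tenor: t+0=t, e+1=f, n+2=p, o+3=r, r+4=v.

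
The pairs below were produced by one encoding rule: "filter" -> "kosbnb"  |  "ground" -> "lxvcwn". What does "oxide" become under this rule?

tdpln

In filter: f→k is +5, i→o is +6, l→s is +7, t→b is +8 — the shift increases by 1 each position. The shift increases by 1 at each position, starting from +5: 5, 6, 7, ….
On oxide: o+5=t, x+6=d, i+7=p, d+8=l, e+9=n.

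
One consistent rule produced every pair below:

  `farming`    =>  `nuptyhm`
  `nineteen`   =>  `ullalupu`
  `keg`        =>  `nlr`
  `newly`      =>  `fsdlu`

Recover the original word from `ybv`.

our

Read the word backwards and shift each letter +7.
Reversing it on ybv: shift back: y−7=r, b−7=u, v−7=o → ruo; then reverse → our.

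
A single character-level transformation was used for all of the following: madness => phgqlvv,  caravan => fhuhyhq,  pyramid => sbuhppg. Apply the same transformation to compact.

fvpshfw

The shift depends on letter class: consonant m→p is +3, but vowel a→h is +7. Vowels shift forward by 7 and consonants shift forward by 3.
For compact: c(cons)+3=f, o(vowel)+7=v, m(cons)+3=p, p(cons)+3=s, a(vowel)+7=h, c(cons)+3=f, t(cons)+3=w.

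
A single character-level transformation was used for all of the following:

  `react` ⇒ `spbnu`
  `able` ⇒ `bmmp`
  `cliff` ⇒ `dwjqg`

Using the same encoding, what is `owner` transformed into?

Shifts by position in react: pos 0: r→s (+1), pos 1: e→p (+11), pos 2: a→b (+1), pos 3: c→n (+11) — repeating every 2. The shifts repeat in a cycle of length 2: positions 0,1,… shift by +1, +11, then the pattern repeats.
Applying it to owner: o+1=p, w+11=h, n+1=o, e+11=p, r+1=s.

phops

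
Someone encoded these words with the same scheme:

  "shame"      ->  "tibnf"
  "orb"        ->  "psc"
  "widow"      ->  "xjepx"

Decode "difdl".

check

Compare letters: s→t is +1, h→i is +1, a→b is +1 — a constant shift. Every letter moves 1 place later in the alphabet, wrapping around z→a.
Decoding difdl: d−1=c, i−1=h, f−1=e, d−1=c, l−1=k.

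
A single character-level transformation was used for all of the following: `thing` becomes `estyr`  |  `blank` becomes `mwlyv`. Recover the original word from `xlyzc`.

Every letter moves 11 places later in the alphabet, wrapping around z→a.
Reversing it on xlyzc: x−11=m, l−11=a, y−11=n, z−11=o, c−11=r.

manor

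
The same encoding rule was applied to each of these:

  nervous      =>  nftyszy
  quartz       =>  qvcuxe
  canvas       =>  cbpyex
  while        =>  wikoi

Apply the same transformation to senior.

In nervous: n→n is +0, e→f is +1, r→t is +2, v→y is +3 — the shift increases by 1 each position. The shift increases by 1 at each position, starting from +0: 0, 1, 2, ….
On senior: s+0=s, e+1=f, n+2=p, i+3=l, o+4=s, r+5=w.

sfplsw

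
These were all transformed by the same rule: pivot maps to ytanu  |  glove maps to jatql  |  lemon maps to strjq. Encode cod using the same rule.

The output letters match the input read backwards, each shifted +5: pivot reversed is tovip. Read the word backwards and shift each letter +5.
On cod: reverse → doc; then shift: d+5=i, o+5=t, c+5=h.

ith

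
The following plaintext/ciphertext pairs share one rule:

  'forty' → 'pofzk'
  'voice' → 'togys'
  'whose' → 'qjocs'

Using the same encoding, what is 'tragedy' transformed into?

zfemsvk

f(5)→p(15) and o(14)→o(14) fit y≡23x+4 (mod 26); the inverse of 23 mod 26 is 17. This is an affine cipher: with a=0,…,z=25, each position x becomes (23x+4) mod 26.
For tragedy: t(19)→23·19+4≡25=z; r(17)→23·17+4≡5=f; a(0)→23·0+4≡4=e; g(6)→23·6+4≡12=m; e(4)→23·4+4≡18=s; d(3)→23·3+4≡21=v; y(24)→23·24+4≡10=k (all mod 26).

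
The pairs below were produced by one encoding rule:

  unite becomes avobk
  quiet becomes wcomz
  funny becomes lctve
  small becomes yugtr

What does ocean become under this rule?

It's a Vigenère-style cipher with numeric key [6,8]: position i shifts by key[i mod 2].
For ocean: o+6=u, c+8=k, e+6=k, a+8=i, n+6=t.

ukkit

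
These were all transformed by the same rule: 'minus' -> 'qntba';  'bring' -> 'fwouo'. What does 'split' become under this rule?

The shift increases by 1 at each position, starting from +4: 4, 5, 6, ….
For split: s+4=w, p+5=u, l+6=r, i+7=p, t+8=b.

wurpb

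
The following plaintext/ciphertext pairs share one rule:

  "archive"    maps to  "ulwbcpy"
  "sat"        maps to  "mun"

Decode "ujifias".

apology

Compare letters: a→u is +20, r→l is +20, c→w is +20 — a constant shift. This is a Caesar cipher with shift 20.
Reversing it on ujifias: u−20=a, j−20=p, i−20=o, f−20=l, i−20=o, a−20=g, s−20=y.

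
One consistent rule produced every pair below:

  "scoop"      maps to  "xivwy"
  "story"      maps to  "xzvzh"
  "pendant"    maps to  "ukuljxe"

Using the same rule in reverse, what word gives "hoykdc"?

circus

In scoop: s→x is +5, c→i is +6, o→v is +7, o→w is +8 — the shift increases by 1 each position. The shift increases by 1 at each position, starting from +5: 5, 6, 7, ….
Decoding hoykdc: h−5=c, o−6=i, y−7=r, k−8=c, d−9=u, c−10=s.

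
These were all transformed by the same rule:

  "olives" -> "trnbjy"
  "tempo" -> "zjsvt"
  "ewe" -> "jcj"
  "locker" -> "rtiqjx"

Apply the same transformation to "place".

vrfij

The shift depends on letter class: consonant l→r is +6, but vowel o→t is +5. The rule splits by letter class: vowels +5, consonants +6.
On place: p(cons)+6=v, l(cons)+6=r, a(vowel)+5=f, c(cons)+6=i, e(vowel)+5=j.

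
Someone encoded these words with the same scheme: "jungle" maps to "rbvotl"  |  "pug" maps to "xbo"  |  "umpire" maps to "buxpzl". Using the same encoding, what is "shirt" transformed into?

The shift depends on letter class: consonant j→r is +8, but vowel u→b is +7. Vowels shift forward by 7 and consonants shift forward by 8.
Applying it to shirt: s(cons)+8=a, h(cons)+8=p, i(vowel)+7=p, r(cons)+8=z, t(cons)+8=b.

appzb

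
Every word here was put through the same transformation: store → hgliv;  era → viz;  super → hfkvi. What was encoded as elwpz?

Each pair mirrors across the alphabet (s↔h, t↔g, o↔l): positions sum to 25. This is the alphabet-reversal cipher (Atbash): a becomes z, b becomes y, etc.
Reversing it on elwpz: e↔v, l↔o, w↔d, p↔k, z↔a.

vodka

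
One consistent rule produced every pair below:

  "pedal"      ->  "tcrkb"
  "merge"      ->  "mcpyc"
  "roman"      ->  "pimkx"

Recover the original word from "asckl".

Each letter's alphabet position (a=0..z=25) is mapped through 11·x+10 mod 26 — an affine cipher.
Undoing it on asckl: a(0)→19·(0−10)≡18=s; s(18)→19·(18−10)≡22=w; c(2)→19·(2−10)≡4=e; k(10)→19·(10−10)≡0=a; l(11)→19·(11−10)≡19=t (all mod 26).

sweat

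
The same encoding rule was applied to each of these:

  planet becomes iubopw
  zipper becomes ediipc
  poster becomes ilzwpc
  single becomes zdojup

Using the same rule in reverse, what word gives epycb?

zebra

p(15)→i(8) and l(11)→u(20) fit y≡23x+1 (mod 26); the inverse of 23 mod 26 is 17. Each letter's alphabet position (a=0..z=25) is mapped through 23·x+1 mod 26 — an affine cipher.
Undoing it on epycb: e(4)→17·(4−1)≡25=z; p(15)→17·(15−1)≡4=e; y(24)→17·(24−1)≡1=b; c(2)→17·(2−1)≡17=r; b(1)→17·(1−1)≡0=a (all mod 26).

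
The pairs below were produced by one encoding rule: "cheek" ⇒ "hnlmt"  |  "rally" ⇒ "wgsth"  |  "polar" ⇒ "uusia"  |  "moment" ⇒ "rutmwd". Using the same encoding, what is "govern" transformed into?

lucmax

In cheek: c→h is +5, h→n is +6, e→l is +7, e→m is +8 — the shift increases by 1 each position. Letter i (0-indexed) is shifted by i+5, so successive shifts are 5, 6, 7, ….
On govern: g+5=l, o+6=u, v+7=c, e+8=m, r+9=a, n+10=x.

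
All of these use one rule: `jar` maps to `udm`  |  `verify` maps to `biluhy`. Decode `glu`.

rid

Read the word backwards and shift each letter +3.
Reversing it on glu: shift back: g−3=d, l−3=i, u−3=r → dir; then reverse → rid.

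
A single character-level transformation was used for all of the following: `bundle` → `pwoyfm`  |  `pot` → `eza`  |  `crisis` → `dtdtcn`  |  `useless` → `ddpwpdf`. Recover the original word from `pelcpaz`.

The output letters match the input read backwards, each shifted +11: bundle reversed is eldnub. Read the word backwards and shift each letter +11.
Reversing it on pelcpaz: shift back: p−11=e, e−11=t, l−11=a, c−11=r, p−11=e, a−11=p, z−11=o → etarepo; then reverse → operate.

operate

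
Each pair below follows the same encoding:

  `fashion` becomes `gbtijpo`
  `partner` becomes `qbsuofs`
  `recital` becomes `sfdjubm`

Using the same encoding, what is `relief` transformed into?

sfmjfg

This is a Caesar cipher with shift 1.
For relief: r+1=s, e+1=f, l+1=m, i+1=j, e+1=f, f+1=g.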